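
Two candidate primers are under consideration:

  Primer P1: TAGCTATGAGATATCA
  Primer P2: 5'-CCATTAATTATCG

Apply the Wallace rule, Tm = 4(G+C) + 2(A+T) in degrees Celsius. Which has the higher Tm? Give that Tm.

Primer P1, 42°C

Primer P1: A+T=11, G+C=5 → Tm = 2(11)+4(5) = 42°C
Primer P2: A+T=9, G+C=4 → Tm = 2(9)+4(4) = 34°C
42°C vs 34°C → primer P1 is higher.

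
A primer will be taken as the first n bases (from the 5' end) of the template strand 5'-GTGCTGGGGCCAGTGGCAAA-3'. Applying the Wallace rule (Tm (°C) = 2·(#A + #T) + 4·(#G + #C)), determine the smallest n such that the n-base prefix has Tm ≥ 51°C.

First 14 bases: GTGCTGGGGCCAGT → Tm = 48°C (< 51°C)
First 15 bases: GTGCTGGGGCCAGTG → Tm = 52°C (≥ 51°C)
Since every base adds ≥2°C, Tm only increases with n, so the threshold is first crossed at n = 15.

n = 15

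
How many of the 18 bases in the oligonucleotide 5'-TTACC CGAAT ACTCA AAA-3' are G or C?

Counting bases: C=5, G=1, T=4, A=8
Total G or C: 1 + 5 = 6

6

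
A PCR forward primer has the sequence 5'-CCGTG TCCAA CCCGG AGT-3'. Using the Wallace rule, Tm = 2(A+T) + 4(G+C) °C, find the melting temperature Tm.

60°C

Scanning the sequence gives G=5, C=7, A=3, T=3.
AT pairs contribute 6, GC pairs contribute 12.
Tm = 2(6) + 4(12) = 12 + 48 = 60°C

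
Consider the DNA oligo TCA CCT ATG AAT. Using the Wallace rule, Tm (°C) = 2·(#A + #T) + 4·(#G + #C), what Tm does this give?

Scanning the sequence gives C=3, G=1, A=4, T=4.
AT pairs contribute 8, GC pairs contribute 4.
Tm = 2(8) + 4(4) = 16 + 16 = 32°C

32°C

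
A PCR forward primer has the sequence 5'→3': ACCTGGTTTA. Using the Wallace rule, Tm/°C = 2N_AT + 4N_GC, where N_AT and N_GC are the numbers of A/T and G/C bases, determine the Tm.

28°C

Counting bases: G=2, C=2, T=4, A=2
AT pairs contribute 6, GC pairs contribute 4.
Tm = 4·4 + 2·6 = 16 + 12 = 28°C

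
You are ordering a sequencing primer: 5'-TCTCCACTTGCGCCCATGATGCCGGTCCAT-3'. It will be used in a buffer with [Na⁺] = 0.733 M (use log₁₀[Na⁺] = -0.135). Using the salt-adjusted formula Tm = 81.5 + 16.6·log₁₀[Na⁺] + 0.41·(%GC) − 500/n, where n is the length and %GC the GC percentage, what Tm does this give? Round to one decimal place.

Length n = 30. Counting bases: G=6, T=8, C=12, A=4
G+C = 18, so %GC = 18/30 × 100 = 60%
Salt term: 16.6 × (-0.135) = -2.241
GC term: 0.41 × 60 = 24.6; length term: −500/30 = −16.667
Tm = 81.5 + (-2.241) + 24.6 − 16.667 = 87.192 → 87.2°C

87.2°C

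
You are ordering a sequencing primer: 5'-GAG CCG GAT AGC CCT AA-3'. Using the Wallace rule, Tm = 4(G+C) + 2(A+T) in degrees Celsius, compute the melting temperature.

Scanning the sequence gives C=5, A=5, T=2, G=5.
A+T = 7, G+C = 10
Tm = 2×7 + 4×10 = 54°C

54°C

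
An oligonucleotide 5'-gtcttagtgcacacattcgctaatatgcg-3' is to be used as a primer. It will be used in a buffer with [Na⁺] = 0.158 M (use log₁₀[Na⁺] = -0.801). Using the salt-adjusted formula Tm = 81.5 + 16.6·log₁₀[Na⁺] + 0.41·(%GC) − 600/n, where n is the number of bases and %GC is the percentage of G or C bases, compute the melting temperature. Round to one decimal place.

Length n = 29. Scanning the sequence gives G=6, C=7, T=9, A=7.
G+C = 13, so %GC = 13/29 × 100 = 44.828%
Salt term: 16.6 × (-0.801) = -13.297
GC term: 0.41 × 44.828 = 18.379; length term: −600/29 = −20.69
Tm = 81.5 + (-13.297) + 18.379 − 20.69 = 65.892 → 65.9°C

65.9°C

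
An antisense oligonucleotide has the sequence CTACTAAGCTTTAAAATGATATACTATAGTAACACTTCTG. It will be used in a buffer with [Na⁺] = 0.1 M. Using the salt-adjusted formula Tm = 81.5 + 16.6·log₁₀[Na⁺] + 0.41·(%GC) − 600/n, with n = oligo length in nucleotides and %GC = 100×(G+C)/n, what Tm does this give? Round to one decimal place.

Length n = 40. T=14, G=4, C=7, A=15
G+C = 11, so %GC = 11/40 × 100 = 27.5%
Salt term: 16.6 × (-1) = -16.6
GC term: 0.41 × 27.5 = 11.275; length term: −600/40 = −15
Tm = 81.5 + (-16.6) + 11.275 − 15 = 61.175 → 61.2°C

61.2°C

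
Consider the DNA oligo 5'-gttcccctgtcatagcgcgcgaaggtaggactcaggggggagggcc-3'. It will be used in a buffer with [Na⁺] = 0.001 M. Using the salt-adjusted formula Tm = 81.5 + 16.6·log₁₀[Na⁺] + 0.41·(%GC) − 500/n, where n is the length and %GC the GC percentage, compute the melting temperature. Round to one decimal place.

Length n = 46. A=8, T=7, C=12, G=19
G+C = 31, so %GC = 31/46 × 100 = 67.391%
Salt term: 16.6 × (-3) = -49.8
GC term: 0.41 × 67.391 = 27.63; length term: −500/46 = −10.87
Tm = 81.5 + (-49.8) + 27.63 − 10.87 = 48.46 → 48.5°C

48.5°C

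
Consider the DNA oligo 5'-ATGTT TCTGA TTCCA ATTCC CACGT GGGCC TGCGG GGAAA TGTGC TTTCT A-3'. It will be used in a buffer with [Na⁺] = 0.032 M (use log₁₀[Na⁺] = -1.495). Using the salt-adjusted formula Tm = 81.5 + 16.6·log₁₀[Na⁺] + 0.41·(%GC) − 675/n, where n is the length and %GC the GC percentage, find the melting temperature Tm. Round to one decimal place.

63.5°C

Length n = 51. C=12, A=9, G=13, T=17
G+C = 25, so %GC = 25/51 × 100 = 49.02%
Salt term: 16.6 × (-1.495) = -24.817
GC term: 0.41 × 49.02 = 20.098; length term: −675/51 = −13.235
Tm = 81.5 + (-24.817) + 20.098 − 13.235 = 63.546 → 63.5°C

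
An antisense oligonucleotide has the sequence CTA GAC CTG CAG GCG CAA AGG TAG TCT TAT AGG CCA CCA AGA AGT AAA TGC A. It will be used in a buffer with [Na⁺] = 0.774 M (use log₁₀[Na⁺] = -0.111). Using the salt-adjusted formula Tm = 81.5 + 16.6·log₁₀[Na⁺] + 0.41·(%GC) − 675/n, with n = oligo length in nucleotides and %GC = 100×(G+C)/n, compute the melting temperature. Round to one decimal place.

86.4°C

Length n = 52. Base counts: T=9, C=12, G=13, A=18
G+C = 25, so %GC = 25/52 × 100 = 48.077%
Salt term: 16.6 × (-0.111) = -1.843
GC term: 0.41 × 48.077 = 19.712; length term: −675/52 = −12.981
Tm = 81.5 + (-1.843) + 19.712 − 12.981 = 86.388 → 86.4°C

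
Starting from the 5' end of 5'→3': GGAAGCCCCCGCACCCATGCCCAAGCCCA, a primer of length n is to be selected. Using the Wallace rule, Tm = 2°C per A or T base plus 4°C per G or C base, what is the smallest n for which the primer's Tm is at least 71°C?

First 20 bases: GGAAGCCCCCGCACCCATGC → Tm = 70°C (< 71°C)
First 21 bases: GGAAGCCCCCGCACCCATGCC → Tm = 74°C (≥ 71°C)
Since every base adds ≥2°C, Tm only increases with n, so the threshold is first crossed at n = 21.

n = 21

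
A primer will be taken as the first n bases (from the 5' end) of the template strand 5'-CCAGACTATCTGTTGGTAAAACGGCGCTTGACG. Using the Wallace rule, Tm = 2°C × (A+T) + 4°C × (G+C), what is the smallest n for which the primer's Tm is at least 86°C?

n = 29

First 28 bases: CCAGACTATCTGTTGGTAAAACGGCGCT → Tm = 84°C (< 86°C)
First 29 bases: CCAGACTATCTGTTGGTAAAACGGCGCTT → Tm = 86°C (≥ 86°C)
Since every base adds ≥2°C, Tm only increases with n, so the threshold is first crossed at n = 29.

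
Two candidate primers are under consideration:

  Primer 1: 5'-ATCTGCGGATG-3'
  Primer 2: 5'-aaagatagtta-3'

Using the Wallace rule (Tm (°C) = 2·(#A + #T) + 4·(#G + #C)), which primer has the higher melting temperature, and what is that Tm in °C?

Primer 1, 34°C

Primer 1: A+T=5, G+C=6 → Tm = 2(5)+4(6) = 34°C
Primer 2: A+T=9, G+C=2 → Tm = 2(9)+4(2) = 26°C
34°C vs 26°C → primer 1 is higher.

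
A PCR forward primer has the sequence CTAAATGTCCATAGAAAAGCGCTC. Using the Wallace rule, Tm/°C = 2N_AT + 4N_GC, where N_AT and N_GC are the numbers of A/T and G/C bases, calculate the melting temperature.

68°C

Counting bases: C=6, A=9, T=5, G=4
AT pairs contribute 14, GC pairs contribute 10.
Tm = 4·10 + 2·14 = 40 + 28 = 68°C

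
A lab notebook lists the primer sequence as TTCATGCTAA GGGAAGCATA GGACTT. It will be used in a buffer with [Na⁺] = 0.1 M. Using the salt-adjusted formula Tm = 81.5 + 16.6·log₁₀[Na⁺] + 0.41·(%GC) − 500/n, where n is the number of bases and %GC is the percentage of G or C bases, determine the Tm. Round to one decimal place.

Length n = 26. Base counts: C=4, A=8, G=7, T=7
G+C = 11, so %GC = 11/26 × 100 = 42.308%
Salt term: 16.6 × (-1) = -16.6
GC term: 0.41 × 42.308 = 17.346; length term: −500/26 = −19.231
Tm = 81.5 + (-16.6) + 17.346 − 19.231 = 63.015 → 63.0°C

63.0°C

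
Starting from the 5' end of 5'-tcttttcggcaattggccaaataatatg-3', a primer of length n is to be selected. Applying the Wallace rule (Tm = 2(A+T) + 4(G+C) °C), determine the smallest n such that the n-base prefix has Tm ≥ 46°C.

First 15 bases: TCTTTTCGGCAATTG → Tm = 42°C (< 46°C)
First 16 bases: TCTTTTCGGCAATTGG → Tm = 46°C (≥ 46°C)
Each additional base adds 2°C (A/T) or 4°C (G/C), so Tm is non-decreasing in n; n = 16 is the first length to reach 46°C.

n = 16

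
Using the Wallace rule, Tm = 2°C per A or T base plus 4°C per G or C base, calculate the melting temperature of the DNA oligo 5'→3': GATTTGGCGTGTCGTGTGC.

60°C

A=1, G=8, C=3, T=7
So N_AT = 8 and N_GC = 11.
Tm = 2(8) + 4(11) = 16 + 44 = 60°C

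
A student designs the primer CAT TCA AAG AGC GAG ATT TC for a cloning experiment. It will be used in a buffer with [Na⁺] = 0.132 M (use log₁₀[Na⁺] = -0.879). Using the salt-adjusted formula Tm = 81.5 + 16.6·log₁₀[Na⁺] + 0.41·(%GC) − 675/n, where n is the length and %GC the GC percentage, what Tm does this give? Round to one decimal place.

Length n = 20. Scanning the sequence gives A=7, G=4, C=4, T=5.
G+C = 8, so %GC = 8/20 × 100 = 40%
Salt term: 16.6 × (-0.879) = -14.591
GC term: 0.41 × 40 = 16.4; length term: −675/20 = −33.75
Tm = 81.5 + (-14.591) + 16.4 − 33.75 = 49.559 → 49.6°C

49.6°C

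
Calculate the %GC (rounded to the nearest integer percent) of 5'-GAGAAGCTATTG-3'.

G=4, T=3, A=4, C=1
G+C = 4 + 1 = 5 out of 12 bases
%GC = 5/12 × 100 = 41.67% ≈ 42%

42%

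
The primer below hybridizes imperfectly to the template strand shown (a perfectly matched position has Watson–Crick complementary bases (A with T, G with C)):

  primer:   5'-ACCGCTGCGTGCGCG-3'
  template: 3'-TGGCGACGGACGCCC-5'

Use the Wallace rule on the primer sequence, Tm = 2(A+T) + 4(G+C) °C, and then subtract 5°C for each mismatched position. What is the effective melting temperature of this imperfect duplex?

Primer base counts: A=1, T=2, G=6, C=6 → A+T=3, G+C=12
Perfect-match Tm = 2(3) + 4(12) = 6 + 48 = 54°C
Mismatches (positions where the bases are not complementary): 2 (at positions 9, 14)
Effective Tm = 54 − 2×5 = 54 − 10 = 44°C

44°C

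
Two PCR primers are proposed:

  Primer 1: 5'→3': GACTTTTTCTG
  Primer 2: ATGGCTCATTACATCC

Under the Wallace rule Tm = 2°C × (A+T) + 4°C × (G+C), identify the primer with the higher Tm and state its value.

Primer 1: A+T=7, G+C=4 → Tm = 2(7)+4(4) = 30°C
Primer 2: A+T=9, G+C=7 → Tm = 2(9)+4(7) = 46°C
30°C vs 46°C → primer 2 is higher.

Primer 2, 46°C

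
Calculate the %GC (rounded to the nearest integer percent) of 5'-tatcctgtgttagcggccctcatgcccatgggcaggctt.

Counting bases: C=12, T=11, A=5, G=11
G+C = 11 + 12 = 23 out of 39 bases
%GC = 23/39 × 100 = 58.97% ≈ 59%

59%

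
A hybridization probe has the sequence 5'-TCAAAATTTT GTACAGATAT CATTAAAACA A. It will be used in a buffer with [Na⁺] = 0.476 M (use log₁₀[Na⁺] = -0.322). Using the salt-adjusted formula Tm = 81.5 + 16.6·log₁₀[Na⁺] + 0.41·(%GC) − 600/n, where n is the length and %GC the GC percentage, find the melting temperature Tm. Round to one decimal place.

Length n = 31. C=4, G=2, A=15, T=10
G+C = 6, so %GC = 6/31 × 100 = 19.355%
Salt term: 16.6 × (-0.322) = -5.345
GC term: 0.41 × 19.355 = 7.936; length term: −600/31 = −19.355
Tm = 81.5 + (-5.345) + 7.936 − 19.355 = 64.736 → 64.7°C

64.7°C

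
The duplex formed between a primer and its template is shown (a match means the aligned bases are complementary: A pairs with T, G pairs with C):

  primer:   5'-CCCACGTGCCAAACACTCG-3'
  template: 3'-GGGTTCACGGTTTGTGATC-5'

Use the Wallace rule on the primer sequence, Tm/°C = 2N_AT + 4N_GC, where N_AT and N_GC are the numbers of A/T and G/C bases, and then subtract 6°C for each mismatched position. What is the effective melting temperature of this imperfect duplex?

Primer base counts: A=5, T=2, G=3, C=9 → A+T=7, G+C=12
Perfect-match Tm = 2(7) + 4(12) = 14 + 48 = 62°C
Mismatches (positions where the bases are not complementary): 2 (at positions 5, 18)
Effective Tm = 62 − 2×6 = 62 − 12 = 50°C

50°C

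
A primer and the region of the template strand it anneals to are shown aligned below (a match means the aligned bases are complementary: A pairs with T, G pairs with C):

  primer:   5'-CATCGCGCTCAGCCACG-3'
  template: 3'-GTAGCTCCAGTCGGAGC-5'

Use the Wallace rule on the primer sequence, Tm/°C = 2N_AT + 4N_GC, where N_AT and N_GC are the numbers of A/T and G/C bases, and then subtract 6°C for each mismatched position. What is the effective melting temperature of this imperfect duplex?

Primer base counts: A=3, T=2, G=4, C=8 → A+T=5, G+C=12
Perfect-match Tm = 2(5) + 4(12) = 10 + 48 = 58°C
Mismatches (positions where the bases are not complementary): 3 (at positions 6, 8, 15)
Effective Tm = 58 − 3×6 = 58 − 18 = 40°C

40°C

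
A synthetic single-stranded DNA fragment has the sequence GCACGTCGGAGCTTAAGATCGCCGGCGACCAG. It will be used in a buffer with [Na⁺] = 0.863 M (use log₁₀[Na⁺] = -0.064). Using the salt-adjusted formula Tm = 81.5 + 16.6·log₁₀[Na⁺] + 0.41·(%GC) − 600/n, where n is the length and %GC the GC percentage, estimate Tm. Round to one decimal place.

Length n = 32. Counting bases: A=7, C=10, T=4, G=11
G+C = 21, so %GC = 21/32 × 100 = 65.625%
Salt term: 16.6 × (-0.064) = -1.062
GC term: 0.41 × 65.625 = 26.906; length term: −600/32 = −18.75
Tm = 81.5 + (-1.062) + 26.906 − 18.75 = 88.594 → 88.6°C

88.6°C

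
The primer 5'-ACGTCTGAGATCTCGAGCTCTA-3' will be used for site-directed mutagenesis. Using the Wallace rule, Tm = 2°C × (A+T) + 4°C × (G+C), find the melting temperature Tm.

66°C

Base counts: G=5, C=6, T=6, A=5
So N_AT = 11 and N_GC = 11.
Tm = 2(11) + 4(11) = 22 + 44 = 66°C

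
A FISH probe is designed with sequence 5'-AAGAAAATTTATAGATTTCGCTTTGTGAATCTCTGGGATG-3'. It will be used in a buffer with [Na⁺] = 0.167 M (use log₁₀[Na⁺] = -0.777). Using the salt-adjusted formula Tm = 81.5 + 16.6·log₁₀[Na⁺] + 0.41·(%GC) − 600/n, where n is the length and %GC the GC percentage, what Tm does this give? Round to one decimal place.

Length n = 40. Base counts: T=15, G=9, C=4, A=12
G+C = 13, so %GC = 13/40 × 100 = 32.5%
Salt term: 16.6 × (-0.777) = -12.898
GC term: 0.41 × 32.5 = 13.325; length term: −600/40 = −15
Tm = 81.5 + (-12.898) + 13.325 − 15 = 66.927 → 66.9°C

66.9°C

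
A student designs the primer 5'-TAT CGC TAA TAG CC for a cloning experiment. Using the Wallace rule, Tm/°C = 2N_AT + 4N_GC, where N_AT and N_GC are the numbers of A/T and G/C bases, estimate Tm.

Counting bases: G=2, C=4, A=4, T=4
So N_AT = 8 and N_GC = 6.
Tm = 4·6 + 2·8 = 24 + 16 = 40°C

40°C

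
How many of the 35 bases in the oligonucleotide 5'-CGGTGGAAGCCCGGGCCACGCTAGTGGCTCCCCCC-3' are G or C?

Base counts: T=4, G=12, A=4, C=15
G+C = 12 + 15 = 27

27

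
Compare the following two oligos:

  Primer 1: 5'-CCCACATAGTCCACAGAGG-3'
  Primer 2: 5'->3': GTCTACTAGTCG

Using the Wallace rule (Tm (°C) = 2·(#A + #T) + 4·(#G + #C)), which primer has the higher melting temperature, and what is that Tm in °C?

Primer 1, 60°C

Primer 1: A+T=8, G+C=11 → Tm = 2(8)+4(11) = 60°C
Primer 2: A+T=6, G+C=6 → Tm = 2(6)+4(6) = 36°C
60°C vs 36°C → primer 1 is higher.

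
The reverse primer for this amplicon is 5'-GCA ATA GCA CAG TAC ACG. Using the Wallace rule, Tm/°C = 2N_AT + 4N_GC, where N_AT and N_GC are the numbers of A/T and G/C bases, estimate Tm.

54°C

Scanning the sequence gives T=2, G=4, A=7, C=5.
A+T = 9, G+C = 9
Tm = 4·9 + 2·9 = 36 + 18 = 54°C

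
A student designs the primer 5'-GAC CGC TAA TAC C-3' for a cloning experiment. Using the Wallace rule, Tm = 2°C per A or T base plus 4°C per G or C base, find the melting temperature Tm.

40°C

Scanning the sequence gives A=4, C=5, G=2, T=2.
AT pairs contribute 6, GC pairs contribute 7.
Tm = 4·7 + 2·6 = 28 + 12 = 40°C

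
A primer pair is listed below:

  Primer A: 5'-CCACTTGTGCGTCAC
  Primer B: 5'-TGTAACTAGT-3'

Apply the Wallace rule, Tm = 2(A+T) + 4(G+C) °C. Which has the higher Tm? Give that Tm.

Primer A: A+T=6, G+C=9 → Tm = 2(6)+4(9) = 48°C
Primer B: A+T=7, G+C=3 → Tm = 2(7)+4(3) = 26°C
48°C vs 26°C → primer A is higher.

Primer A, 48°C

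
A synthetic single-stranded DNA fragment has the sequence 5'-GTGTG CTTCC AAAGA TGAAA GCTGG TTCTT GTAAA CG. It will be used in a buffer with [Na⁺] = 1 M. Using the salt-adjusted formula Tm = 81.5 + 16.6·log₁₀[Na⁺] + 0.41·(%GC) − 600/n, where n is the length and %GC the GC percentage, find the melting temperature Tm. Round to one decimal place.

Length n = 37. Counting bases: T=11, A=10, C=6, G=10
G+C = 16, so %GC = 16/37 × 100 = 43.243%
Salt term: 16.6 × (0) = 0
GC term: 0.41 × 43.243 = 17.73; length term: −600/37 = −16.216
Tm = 81.5 + (0) + 17.73 − 16.216 = 83.014 → 83.0°C

83.0°C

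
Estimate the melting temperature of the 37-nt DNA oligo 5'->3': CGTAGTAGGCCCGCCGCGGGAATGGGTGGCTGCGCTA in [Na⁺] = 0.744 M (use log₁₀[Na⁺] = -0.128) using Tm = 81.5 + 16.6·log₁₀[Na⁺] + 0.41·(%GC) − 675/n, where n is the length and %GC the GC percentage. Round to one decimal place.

Length n = 37. A=5, G=16, T=6, C=10
G+C = 26, so %GC = 26/37 × 100 = 70.27%
Salt term: 16.6 × (-0.128) = -2.125
GC term: 0.41 × 70.27 = 28.811; length term: −675/37 = −18.243
Tm = 81.5 + (-2.125) + 28.811 − 18.243 = 89.943 → 89.9°C

89.9°C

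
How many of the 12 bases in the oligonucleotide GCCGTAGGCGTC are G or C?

9

G=5, C=4, T=2, A=1
G+C = 5 + 4 = 9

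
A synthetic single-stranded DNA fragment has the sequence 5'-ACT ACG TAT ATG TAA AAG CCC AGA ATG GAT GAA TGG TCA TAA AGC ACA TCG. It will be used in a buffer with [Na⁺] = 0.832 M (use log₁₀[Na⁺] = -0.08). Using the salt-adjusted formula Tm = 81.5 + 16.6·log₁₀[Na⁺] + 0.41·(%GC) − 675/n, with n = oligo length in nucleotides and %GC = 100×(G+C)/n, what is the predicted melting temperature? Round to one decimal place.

Length n = 51. Counting bases: A=20, C=9, T=11, G=11
G+C = 20, so %GC = 20/51 × 100 = 39.216%
Salt term: 16.6 × (-0.08) = -1.328
GC term: 0.41 × 39.216 = 16.079; length term: −675/51 = −13.235
Tm = 81.5 + (-1.328) + 16.079 − 13.235 = 83.016 → 83.0°C

83.0°C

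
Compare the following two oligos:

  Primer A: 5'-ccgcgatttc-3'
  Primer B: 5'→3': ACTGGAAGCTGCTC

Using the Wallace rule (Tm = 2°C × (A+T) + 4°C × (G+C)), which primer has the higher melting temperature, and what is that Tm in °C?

Primer A: A+T=4, G+C=6 → Tm = 2(4)+4(6) = 32°C
Primer B: A+T=6, G+C=8 → Tm = 2(6)+4(8) = 44°C
32°C vs 44°C → primer B is higher.

Primer B, 44°C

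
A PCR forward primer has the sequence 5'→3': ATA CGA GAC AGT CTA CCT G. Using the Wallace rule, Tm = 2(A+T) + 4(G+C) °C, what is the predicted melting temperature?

Base counts: G=4, T=4, C=5, A=6
A+T = 10, G+C = 9
Tm = 2(10) + 4(9) = 20 + 36 = 56°C

56°C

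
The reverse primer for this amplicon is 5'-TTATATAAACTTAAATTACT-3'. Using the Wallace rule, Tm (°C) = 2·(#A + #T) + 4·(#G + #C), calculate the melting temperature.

44°C

Base counts: A=9, T=9, C=2, G=0
So N_AT = 18 and N_GC = 2.
Tm = 4·2 + 2·18 = 8 + 36 = 44°C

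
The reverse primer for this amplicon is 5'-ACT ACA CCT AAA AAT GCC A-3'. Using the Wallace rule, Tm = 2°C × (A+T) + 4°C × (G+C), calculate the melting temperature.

52°C

G=1, A=9, C=6, T=3
A+T = 12, G+C = 7
Tm = 4·7 + 2·12 = 28 + 24 = 52°C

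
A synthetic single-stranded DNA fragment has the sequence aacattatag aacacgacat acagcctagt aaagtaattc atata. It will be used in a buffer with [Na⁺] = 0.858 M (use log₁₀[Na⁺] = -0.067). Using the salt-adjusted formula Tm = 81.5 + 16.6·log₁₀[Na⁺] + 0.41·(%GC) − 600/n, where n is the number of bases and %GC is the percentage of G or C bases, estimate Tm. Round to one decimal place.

Length n = 45. Scanning the sequence gives G=5, C=8, T=11, A=21.
G+C = 13, so %GC = 13/45 × 100 = 28.889%
Salt term: 16.6 × (-0.067) = -1.112
GC term: 0.41 × 28.889 = 11.844; length term: −600/45 = −13.333
Tm = 81.5 + (-1.112) + 11.844 − 13.333 = 78.899 → 78.9°C

78.9°C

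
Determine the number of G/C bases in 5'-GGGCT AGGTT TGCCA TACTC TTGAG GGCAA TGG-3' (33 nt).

Base counts: A=6, C=6, T=9, G=12
G+C = 12 + 6 = 18

18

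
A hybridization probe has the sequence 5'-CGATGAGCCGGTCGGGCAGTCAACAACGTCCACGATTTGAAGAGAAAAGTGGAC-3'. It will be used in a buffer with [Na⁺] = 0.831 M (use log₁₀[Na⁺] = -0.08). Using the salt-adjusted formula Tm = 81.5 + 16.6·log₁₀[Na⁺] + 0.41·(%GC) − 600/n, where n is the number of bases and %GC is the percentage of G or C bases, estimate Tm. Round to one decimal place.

91.1°C

Length n = 54. Counting bases: T=8, A=17, C=12, G=17
G+C = 29, so %GC = 29/54 × 100 = 53.704%
Salt term: 16.6 × (-0.08) = -1.328
GC term: 0.41 × 53.704 = 22.019; length term: −600/54 = −11.111
Tm = 81.5 + (-1.328) + 22.019 − 11.111 = 91.08 → 91.1°C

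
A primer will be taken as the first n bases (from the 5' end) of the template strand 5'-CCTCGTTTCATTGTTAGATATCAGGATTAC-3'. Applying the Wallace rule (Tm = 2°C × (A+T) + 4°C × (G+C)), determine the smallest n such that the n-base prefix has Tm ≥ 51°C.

First 18 bases: CCTCGTTTCATTGTTAGA → Tm = 50°C (< 51°C)
First 19 bases: CCTCGTTTCATTGTTAGAT → Tm = 52°C (≥ 51°C)
Since every base adds ≥2°C, Tm only increases with n, so the threshold is first crossed at n = 19.

n = 19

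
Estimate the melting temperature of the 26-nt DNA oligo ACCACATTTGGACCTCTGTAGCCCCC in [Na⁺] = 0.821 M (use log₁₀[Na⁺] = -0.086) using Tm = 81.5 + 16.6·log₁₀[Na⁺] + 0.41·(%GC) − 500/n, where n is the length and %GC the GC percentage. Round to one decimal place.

84.5°C

Length n = 26. Base counts: G=4, A=5, T=6, C=11
G+C = 15, so %GC = 15/26 × 100 = 57.692%
Salt term: 16.6 × (-0.086) = -1.428
GC term: 0.41 × 57.692 = 23.654; length term: −500/26 = −19.231
Tm = 81.5 + (-1.428) + 23.654 − 19.231 = 84.495 → 84.5°C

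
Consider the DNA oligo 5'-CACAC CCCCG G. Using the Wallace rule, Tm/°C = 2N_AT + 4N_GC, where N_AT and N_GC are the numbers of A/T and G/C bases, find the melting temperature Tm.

Counting bases: G=2, A=2, T=0, C=7
AT pairs contribute 2, GC pairs contribute 9.
Tm = 4·9 + 2·2 = 36 + 4 = 40°C

40°C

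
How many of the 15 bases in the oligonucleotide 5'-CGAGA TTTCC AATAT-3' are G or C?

5

Scanning the sequence gives C=3, G=2, A=5, T=5.
Total G or C: 2 + 3 = 5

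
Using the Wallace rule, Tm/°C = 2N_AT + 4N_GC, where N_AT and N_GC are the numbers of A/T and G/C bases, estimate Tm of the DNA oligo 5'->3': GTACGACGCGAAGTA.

46°C

Counting bases: C=3, A=5, T=2, G=5
AT pairs contribute 7, GC pairs contribute 8.
Tm = 2(7) + 4(8) = 14 + 32 = 46°C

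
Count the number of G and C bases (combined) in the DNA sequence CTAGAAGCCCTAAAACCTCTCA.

10

C=8, G=2, A=8, T=4
G+C = 2 + 8 = 10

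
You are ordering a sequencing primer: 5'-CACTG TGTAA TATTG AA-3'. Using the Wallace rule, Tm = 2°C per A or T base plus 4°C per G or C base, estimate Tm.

Counting bases: G=3, C=2, T=6, A=6
So N_AT = 12 and N_GC = 5.
Tm = 2×12 + 4×5 = 44°C

44°C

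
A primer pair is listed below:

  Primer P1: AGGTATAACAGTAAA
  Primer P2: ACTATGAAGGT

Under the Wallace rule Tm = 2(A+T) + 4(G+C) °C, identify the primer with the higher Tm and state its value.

Primer P1, 38°C

Primer P1: A+T=11, G+C=4 → Tm = 2(11)+4(4) = 38°C
Primer P2: A+T=7, G+C=4 → Tm = 2(7)+4(4) = 30°C
38°C vs 30°C → primer P1 is higher.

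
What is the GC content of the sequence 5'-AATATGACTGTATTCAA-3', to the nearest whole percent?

Scanning the sequence gives A=7, T=6, C=2, G=2.
G+C = 2 + 2 = 4 out of 17 bases
%GC = 4/17 × 100 = 23.53% ≈ 24%

24%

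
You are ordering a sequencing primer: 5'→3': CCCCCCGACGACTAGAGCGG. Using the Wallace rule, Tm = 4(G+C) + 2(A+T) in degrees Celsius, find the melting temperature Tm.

70°C

Scanning the sequence gives G=6, C=9, A=4, T=1.
So N_AT = 5 and N_GC = 15.
Tm = 4·15 + 2·5 = 60 + 10 = 70°C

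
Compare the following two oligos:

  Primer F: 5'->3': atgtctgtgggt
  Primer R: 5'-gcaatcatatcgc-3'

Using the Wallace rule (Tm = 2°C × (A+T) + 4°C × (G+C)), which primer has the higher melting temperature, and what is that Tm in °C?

Primer R, 38°C

Primer F: A+T=6, G+C=6 → Tm = 2(6)+4(6) = 36°C
Primer R: A+T=7, G+C=6 → Tm = 2(7)+4(6) = 38°C
36°C vs 38°C → primer R is higher.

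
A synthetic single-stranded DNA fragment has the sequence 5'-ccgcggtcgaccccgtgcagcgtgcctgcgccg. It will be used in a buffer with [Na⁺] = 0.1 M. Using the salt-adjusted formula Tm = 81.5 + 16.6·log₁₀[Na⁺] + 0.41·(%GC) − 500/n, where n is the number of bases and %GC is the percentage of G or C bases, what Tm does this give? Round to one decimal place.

Length n = 33. Counting bases: T=4, C=15, G=12, A=2
G+C = 27, so %GC = 27/33 × 100 = 81.818%
Salt term: 16.6 × (-1) = -16.6
GC term: 0.41 × 81.818 = 33.545; length term: −500/33 = −15.152
Tm = 81.5 + (-16.6) + 33.545 − 15.152 = 83.293 → 83.3°C

83.3°C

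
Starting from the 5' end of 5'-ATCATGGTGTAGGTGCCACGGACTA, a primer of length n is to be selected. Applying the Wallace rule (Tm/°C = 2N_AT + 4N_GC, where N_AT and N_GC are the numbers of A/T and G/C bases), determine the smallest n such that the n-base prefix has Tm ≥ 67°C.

First 21 bases: ATCATGGTGTAGGTGCCACGG → Tm = 66°C (< 67°C)
First 22 bases: ATCATGGTGTAGGTGCCACGGA → Tm = 68°C (≥ 67°C)
Each additional base adds 2°C (A/T) or 4°C (G/C), so Tm is non-decreasing in n; n = 22 is the first length to reach 67°C.

n = 22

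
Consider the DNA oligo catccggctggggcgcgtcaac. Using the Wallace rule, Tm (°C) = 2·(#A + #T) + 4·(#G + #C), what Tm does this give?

76°C

G=8, C=8, T=3, A=3
AT pairs contribute 6, GC pairs contribute 16.
Tm = 2(6) + 4(16) = 12 + 64 = 76°C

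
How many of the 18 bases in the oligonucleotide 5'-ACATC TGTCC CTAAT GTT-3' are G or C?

7

Counting bases: G=2, T=7, C=5, A=4
G+C = 2 + 5 = 7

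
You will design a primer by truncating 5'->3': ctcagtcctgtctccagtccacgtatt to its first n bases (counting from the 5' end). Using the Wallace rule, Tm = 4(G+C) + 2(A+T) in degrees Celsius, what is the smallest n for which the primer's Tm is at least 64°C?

n = 20

First 19 bases: CTCAGTCCTGTCTCCAGTC → Tm = 60°C (< 64°C)
First 20 bases: CTCAGTCCTGTCTCCAGTCC → Tm = 64°C (≥ 64°C)
Each additional base adds 2°C (A/T) or 4°C (G/C), so Tm is non-decreasing in n; n = 20 is the first length to reach 64°C.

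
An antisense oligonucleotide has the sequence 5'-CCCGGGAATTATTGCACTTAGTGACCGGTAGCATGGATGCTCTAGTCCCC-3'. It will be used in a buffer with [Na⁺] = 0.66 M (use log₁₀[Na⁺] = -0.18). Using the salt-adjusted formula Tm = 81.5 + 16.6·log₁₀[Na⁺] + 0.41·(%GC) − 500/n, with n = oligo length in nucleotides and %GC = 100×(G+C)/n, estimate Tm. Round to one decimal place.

90.7°C

Length n = 50. A=10, C=14, T=13, G=13
G+C = 27, so %GC = 27/50 × 100 = 54%
Salt term: 16.6 × (-0.18) = -2.988
GC term: 0.41 × 54 = 22.14; length term: −500/50 = −10
Tm = 81.5 + (-2.988) + 22.14 − 10 = 90.652 → 90.7°C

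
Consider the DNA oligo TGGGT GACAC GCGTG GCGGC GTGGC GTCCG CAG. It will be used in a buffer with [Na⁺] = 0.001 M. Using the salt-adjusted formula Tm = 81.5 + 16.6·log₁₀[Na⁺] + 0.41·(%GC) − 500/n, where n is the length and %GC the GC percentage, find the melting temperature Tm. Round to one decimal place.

47.6°C

Length n = 33. Scanning the sequence gives C=9, T=5, A=3, G=16.
G+C = 25, so %GC = 25/33 × 100 = 75.758%
Salt term: 16.6 × (-3) = -49.8
GC term: 0.41 × 75.758 = 31.061; length term: −500/33 = −15.152
Tm = 81.5 + (-49.8) + 31.061 − 15.152 = 47.609 → 47.6°C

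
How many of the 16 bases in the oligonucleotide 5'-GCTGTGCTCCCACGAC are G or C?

11

T=3, C=7, A=2, G=4
G+C = 4 + 7 = 11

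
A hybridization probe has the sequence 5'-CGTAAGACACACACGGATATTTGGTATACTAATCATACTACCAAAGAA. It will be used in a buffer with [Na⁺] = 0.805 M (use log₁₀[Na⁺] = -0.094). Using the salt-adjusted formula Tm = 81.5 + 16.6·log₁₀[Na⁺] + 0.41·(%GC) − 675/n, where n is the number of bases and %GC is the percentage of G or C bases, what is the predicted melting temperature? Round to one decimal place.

Length n = 48. Base counts: A=20, T=11, G=7, C=10
G+C = 17, so %GC = 17/48 × 100 = 35.417%
Salt term: 16.6 × (-0.094) = -1.56
GC term: 0.41 × 35.417 = 14.521; length term: −675/48 = −14.062
Tm = 81.5 + (-1.56) + 14.521 − 14.062 = 80.399 → 80.4°C

80.4°C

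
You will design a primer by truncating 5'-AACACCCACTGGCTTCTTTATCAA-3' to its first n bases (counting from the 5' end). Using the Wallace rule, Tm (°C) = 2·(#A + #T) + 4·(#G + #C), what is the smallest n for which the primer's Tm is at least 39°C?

n = 13

First 12 bases: AACACCCACTGG → Tm = 38°C (< 39°C)
First 13 bases: AACACCCACTGGC → Tm = 42°C (≥ 39°C)
Since every base adds ≥2°C, Tm only increases with n, so the threshold is first crossed at n = 13.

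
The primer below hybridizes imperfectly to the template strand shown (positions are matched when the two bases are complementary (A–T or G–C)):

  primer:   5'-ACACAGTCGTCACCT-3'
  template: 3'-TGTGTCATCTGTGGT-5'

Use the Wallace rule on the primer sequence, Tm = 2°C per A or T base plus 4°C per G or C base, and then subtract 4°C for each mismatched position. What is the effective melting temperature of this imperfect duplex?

34°C

Primer base counts: A=4, T=3, G=2, C=6 → A+T=7, G+C=8
Perfect-match Tm = 2(7) + 4(8) = 14 + 32 = 46°C
Mismatches (positions where the bases are not complementary): 3 (at positions 8, 10, 15)
Effective Tm = 46 − 3×4 = 46 − 12 = 34°C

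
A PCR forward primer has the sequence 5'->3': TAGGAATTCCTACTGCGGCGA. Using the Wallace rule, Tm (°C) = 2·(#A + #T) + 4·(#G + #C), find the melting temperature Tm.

G=6, C=5, A=5, T=5
AT pairs contribute 10, GC pairs contribute 11.
Tm = 2(10) + 4(11) = 20 + 44 = 64°C

64°C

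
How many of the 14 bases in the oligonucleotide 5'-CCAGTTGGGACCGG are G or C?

10

Counting bases: C=4, A=2, G=6, T=2
G+C = 6 + 4 = 10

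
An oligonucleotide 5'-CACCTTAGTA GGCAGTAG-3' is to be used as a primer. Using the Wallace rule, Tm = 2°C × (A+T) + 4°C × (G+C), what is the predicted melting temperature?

54°C

Counting bases: T=4, G=5, C=4, A=5
So N_AT = 9 and N_GC = 9.
Tm = 2×9 + 4×9 = 54°C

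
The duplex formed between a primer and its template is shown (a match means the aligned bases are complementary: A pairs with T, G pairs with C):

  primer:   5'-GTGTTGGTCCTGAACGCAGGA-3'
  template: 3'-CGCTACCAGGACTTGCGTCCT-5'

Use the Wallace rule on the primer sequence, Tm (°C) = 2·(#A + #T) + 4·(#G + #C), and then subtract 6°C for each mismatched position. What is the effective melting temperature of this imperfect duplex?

54°C

Primer base counts: A=4, T=5, G=8, C=4 → A+T=9, G+C=12
Perfect-match Tm = 2(9) + 4(12) = 18 + 48 = 66°C
Mismatches (positions where the bases are not complementary): 2 (at positions 2, 4)
Effective Tm = 66 − 2×6 = 66 − 12 = 54°C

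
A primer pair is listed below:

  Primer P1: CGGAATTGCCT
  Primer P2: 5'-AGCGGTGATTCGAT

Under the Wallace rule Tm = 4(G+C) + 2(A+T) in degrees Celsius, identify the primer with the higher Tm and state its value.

Primer P1: A+T=5, G+C=6 → Tm = 2(5)+4(6) = 34°C
Primer P2: A+T=7, G+C=7 → Tm = 2(7)+4(7) = 42°C
34°C vs 42°C → primer P2 is higher.

Primer P2, 42°C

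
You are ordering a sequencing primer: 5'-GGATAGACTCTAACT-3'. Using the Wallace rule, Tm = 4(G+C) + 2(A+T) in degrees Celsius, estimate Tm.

Scanning the sequence gives T=4, A=5, C=3, G=3.
AT pairs contribute 9, GC pairs contribute 6.
Tm = 2×9 + 4×6 = 42°C

42°C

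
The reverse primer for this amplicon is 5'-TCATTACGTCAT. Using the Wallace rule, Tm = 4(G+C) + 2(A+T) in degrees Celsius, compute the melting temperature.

32°C

Scanning the sequence gives A=3, G=1, C=3, T=5.
So N_AT = 8 and N_GC = 4.
Tm = 4·4 + 2·8 = 16 + 16 = 32°C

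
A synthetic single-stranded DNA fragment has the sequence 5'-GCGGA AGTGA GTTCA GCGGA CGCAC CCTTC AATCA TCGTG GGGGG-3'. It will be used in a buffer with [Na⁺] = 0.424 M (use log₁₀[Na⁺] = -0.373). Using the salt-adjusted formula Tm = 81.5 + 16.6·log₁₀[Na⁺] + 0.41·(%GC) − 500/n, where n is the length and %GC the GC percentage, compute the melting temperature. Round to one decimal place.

Length n = 45. Scanning the sequence gives G=17, A=9, T=8, C=11.
G+C = 28, so %GC = 28/45 × 100 = 62.222%
Salt term: 16.6 × (-0.373) = -6.192
GC term: 0.41 × 62.222 = 25.511; length term: −500/45 = −11.111
Tm = 81.5 + (-6.192) + 25.511 − 11.111 = 89.708 → 89.7°C

89.7°C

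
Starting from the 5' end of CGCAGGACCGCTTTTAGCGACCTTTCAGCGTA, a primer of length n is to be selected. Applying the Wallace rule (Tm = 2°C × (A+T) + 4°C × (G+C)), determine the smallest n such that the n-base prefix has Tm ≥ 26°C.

First 7 bases: CGCAGGA → Tm = 24°C (< 26°C)
First 8 bases: CGCAGGAC → Tm = 28°C (≥ 26°C)
Since every base adds ≥2°C, Tm only increases with n, so the threshold is first crossed at n = 8.

n = 8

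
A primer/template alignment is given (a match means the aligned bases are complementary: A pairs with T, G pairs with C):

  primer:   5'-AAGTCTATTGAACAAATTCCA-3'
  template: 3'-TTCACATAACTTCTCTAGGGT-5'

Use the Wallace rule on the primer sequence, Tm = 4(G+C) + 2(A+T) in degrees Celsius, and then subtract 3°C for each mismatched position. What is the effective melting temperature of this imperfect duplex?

Primer base counts: A=9, T=6, G=2, C=4 → A+T=15, G+C=6
Perfect-match Tm = 2(15) + 4(6) = 30 + 24 = 54°C
Mismatches (positions where the bases are not complementary): 4 (at positions 5, 13, 15, 18)
Effective Tm = 54 − 4×3 = 54 − 12 = 42°C

42°C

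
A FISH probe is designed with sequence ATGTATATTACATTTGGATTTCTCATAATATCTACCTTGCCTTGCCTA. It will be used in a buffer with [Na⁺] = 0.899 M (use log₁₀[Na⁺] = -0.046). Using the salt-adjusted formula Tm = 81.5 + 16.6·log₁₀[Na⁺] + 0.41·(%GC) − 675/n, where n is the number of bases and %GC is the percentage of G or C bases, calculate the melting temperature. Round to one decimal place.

79.5°C

Length n = 48. Scanning the sequence gives A=12, T=21, C=10, G=5.
G+C = 15, so %GC = 15/48 × 100 = 31.25%
Salt term: 16.6 × (-0.046) = -0.764
GC term: 0.41 × 31.25 = 12.812; length term: −675/48 = −14.062
Tm = 81.5 + (-0.764) + 12.812 − 14.062 = 79.486 → 79.5°C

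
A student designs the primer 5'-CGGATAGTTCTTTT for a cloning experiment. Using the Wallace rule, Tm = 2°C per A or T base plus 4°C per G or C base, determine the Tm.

38°C

C=2, A=2, G=3, T=7
A+T = 9, G+C = 5
Tm = 2(9) + 4(5) = 18 + 20 = 38°C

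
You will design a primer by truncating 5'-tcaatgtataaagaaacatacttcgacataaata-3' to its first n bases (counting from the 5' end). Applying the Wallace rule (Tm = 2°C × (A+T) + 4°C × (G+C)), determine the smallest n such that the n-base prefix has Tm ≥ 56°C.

First 22 bases: TCAATGTATAAAGAAACATACT → Tm = 54°C (< 56°C)
First 23 bases: TCAATGTATAAAGAAACATACTT → Tm = 56°C (≥ 56°C)
Each additional base adds 2°C (A/T) or 4°C (G/C), so Tm is non-decreasing in n; n = 23 is the first length to reach 56°C.

n = 23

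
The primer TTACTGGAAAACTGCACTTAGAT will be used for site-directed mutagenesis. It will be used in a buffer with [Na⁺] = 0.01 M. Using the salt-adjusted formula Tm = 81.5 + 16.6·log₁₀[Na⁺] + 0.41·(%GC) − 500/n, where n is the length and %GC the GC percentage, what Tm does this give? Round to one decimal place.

40.8°C

Length n = 23. Counting bases: T=7, A=8, C=4, G=4
G+C = 8, so %GC = 8/23 × 100 = 34.783%
Salt term: 16.6 × (-2) = -33.2
GC term: 0.41 × 34.783 = 14.261; length term: −500/23 = −21.739
Tm = 81.5 + (-33.2) + 14.261 − 21.739 = 40.822 → 40.8°C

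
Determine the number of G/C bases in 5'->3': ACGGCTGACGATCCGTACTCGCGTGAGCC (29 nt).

Counting bases: T=5, G=9, A=5, C=10
Total G or C: 9 + 10 = 19

19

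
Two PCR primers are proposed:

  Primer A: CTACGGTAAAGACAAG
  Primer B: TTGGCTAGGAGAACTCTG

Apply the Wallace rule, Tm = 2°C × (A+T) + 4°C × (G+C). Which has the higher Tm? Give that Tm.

Primer A: A+T=9, G+C=7 → Tm = 2(9)+4(7) = 46°C
Primer B: A+T=9, G+C=9 → Tm = 2(9)+4(9) = 54°C
46°C vs 54°C → primer B is higher.

Primer B, 54°C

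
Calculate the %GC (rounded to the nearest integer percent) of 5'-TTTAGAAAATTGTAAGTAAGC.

Counting bases: C=1, T=7, A=9, G=4
G+C = 4 + 1 = 5 out of 21 bases
%GC = 5/21 × 100 = 23.81% ≈ 24%

24%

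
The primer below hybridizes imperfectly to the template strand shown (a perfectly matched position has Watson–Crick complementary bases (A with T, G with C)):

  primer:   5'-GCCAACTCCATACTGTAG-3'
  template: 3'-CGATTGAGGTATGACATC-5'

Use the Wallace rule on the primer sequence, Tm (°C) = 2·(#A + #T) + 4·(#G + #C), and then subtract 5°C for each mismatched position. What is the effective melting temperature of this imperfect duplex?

Primer base counts: A=5, T=4, G=3, C=6 → A+T=9, G+C=9
Perfect-match Tm = 2(9) + 4(9) = 18 + 36 = 54°C
Mismatches (positions where the bases are not complementary): 1 (at position 3)
Effective Tm = 54 − 1×5 = 54 − 5 = 49°C

49°C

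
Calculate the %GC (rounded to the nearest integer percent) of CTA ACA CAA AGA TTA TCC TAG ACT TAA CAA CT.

31%

Base counts: A=14, C=8, G=2, T=8
G+C = 2 + 8 = 10 out of 32 bases
%GC = 10/32 × 100 = 31.25% ≈ 31%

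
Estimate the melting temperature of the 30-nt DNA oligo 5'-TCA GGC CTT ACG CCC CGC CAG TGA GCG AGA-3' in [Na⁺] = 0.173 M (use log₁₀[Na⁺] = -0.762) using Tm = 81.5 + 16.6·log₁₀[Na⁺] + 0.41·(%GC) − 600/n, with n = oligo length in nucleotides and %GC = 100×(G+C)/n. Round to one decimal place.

Length n = 30. Counting bases: A=6, G=9, C=11, T=4
G+C = 20, so %GC = 20/30 × 100 = 66.667%
Salt term: 16.6 × (-0.762) = -12.649
GC term: 0.41 × 66.667 = 27.333; length term: −600/30 = −20
Tm = 81.5 + (-12.649) + 27.333 − 20 = 76.184 → 76.2°C

76.2°C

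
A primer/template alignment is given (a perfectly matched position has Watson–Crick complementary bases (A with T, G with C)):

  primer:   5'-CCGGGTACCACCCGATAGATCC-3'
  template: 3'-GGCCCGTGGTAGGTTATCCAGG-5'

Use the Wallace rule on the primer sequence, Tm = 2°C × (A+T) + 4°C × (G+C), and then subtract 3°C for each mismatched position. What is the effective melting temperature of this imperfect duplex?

60°C

Primer base counts: A=5, T=3, G=5, C=9 → A+T=8, G+C=14
Perfect-match Tm = 2(8) + 4(14) = 16 + 56 = 72°C
Mismatches (positions where the bases are not complementary): 4 (at positions 6, 11, 14, 19)
Effective Tm = 72 − 4×3 = 72 − 12 = 60°C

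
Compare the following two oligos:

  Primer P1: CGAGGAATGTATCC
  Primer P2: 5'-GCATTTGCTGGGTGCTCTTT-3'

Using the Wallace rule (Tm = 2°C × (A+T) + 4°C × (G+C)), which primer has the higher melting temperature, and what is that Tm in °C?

Primer P1: A+T=7, G+C=7 → Tm = 2(7)+4(7) = 42°C
Primer P2: A+T=10, G+C=10 → Tm = 2(10)+4(10) = 60°C
42°C vs 60°C → primer P2 is higher.

Primer P2, 60°C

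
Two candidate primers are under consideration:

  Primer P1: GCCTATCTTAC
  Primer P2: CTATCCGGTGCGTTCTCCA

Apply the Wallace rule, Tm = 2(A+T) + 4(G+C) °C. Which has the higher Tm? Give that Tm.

Primer P2, 60°C

Primer P1: A+T=6, G+C=5 → Tm = 2(6)+4(5) = 32°C
Primer P2: A+T=8, G+C=11 → Tm = 2(8)+4(11) = 60°C
32°C vs 60°C → primer P2 is higher.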